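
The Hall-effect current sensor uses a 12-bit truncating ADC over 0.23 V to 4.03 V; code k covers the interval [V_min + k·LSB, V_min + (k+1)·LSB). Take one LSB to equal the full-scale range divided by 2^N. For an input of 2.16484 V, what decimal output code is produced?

2085

Full-scale range = 4.03 V − (0.23 V) = 3.8 V. LSB = 3.8 V / 2^12 ≈ 0.9277 mV.
code = ⌊(V_in − V_min)/LSB⌋ = ⌊(V_in − V_min) × 2^12 / range⌋
     = ⌊(2.16484 − (0.23)) × 4096 / 3.8⌋ = ⌊1.93484 × 4096/3.8⌋
     = ⌊2085.554⌋ = 2085.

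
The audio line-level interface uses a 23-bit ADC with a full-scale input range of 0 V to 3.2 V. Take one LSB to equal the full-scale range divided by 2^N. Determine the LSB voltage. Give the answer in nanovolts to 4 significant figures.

381.5 nV

V_FS = 3.2 V.
There are 2^23 = 8388608 steps.
Step size = 3.2/8388608 V = 381.5 nV.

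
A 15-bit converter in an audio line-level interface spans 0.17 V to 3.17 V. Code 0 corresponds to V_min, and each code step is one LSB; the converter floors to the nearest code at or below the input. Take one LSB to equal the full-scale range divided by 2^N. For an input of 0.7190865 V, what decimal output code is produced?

Range = 3.17 − (0.17) = 3 V. LSB = 3 V / 2^15 ≈ 91.55 µV.
(V_in − V_min) × 2^15/range = (0.7190865 − (0.17)) × 32768/3 = 5997.489.
Floor → code = 5997.

5997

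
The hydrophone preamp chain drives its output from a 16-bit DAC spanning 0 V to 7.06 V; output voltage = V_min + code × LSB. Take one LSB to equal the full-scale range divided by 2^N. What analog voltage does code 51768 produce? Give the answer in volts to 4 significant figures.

Range is 7.06 V. LSB = 7.06 V / 2^16.
Output = V_min + (51768/65536) × range = 0 + 0.789917 × 7.06 V
      = 0 V + 5.57681 V = 5.57681 V.

5.577 V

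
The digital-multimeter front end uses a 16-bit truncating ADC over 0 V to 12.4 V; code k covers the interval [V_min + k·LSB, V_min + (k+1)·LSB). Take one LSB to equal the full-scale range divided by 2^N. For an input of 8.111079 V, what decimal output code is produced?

42868

Span = 12.4 V. LSB = 12.4 V / 2^16 ≈ 189.2 µV.
(V_in − V_min) × 2^16/range = (8.111079 − (0)) × 65536/12.4 = 42868.361.
Floor → code = 42868.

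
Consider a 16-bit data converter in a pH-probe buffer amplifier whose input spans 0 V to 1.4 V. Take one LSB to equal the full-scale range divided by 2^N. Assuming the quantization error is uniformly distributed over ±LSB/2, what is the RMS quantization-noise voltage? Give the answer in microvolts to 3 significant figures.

V_FS = 1.4 V.
Step size = 1.4/65536 V = 21.362 µV.
σ_q = LSB/√12 = 21.362 µV/3.4641 = 6.17 µV.

6.17 µV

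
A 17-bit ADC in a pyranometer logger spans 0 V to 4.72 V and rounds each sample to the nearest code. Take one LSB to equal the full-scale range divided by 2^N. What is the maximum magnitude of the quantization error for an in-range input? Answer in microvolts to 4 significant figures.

18.01 µV

V_FS = 4.72 V.
LSB = 4.72 V / 2^17 = 36.0107 µV.
A rounding quantizer has |error| ≤ LSB/2 = 18.01 µV.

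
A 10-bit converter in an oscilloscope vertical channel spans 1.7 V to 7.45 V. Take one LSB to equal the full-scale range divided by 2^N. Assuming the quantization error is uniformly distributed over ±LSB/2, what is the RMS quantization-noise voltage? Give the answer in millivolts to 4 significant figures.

1.621 mV

Full-scale range = 7.45 V − (1.7 V) = 5.75 V.
Step size = 5.75/1024 V = 5.61523 mV.
RMS of a uniform error over width LSB is LSB/√12 = 1.621 mV.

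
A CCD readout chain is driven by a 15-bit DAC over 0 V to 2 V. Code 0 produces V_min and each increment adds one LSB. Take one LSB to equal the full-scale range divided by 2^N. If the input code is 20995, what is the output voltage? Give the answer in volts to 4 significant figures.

1.281 V

Range is 2 V. LSB = 2 V / 2^15.
Output = V_min + (20995/32768) × range = 0 + 0.640717 × 2 V
      = 0 V + 1.28143 V = 1.28143 V.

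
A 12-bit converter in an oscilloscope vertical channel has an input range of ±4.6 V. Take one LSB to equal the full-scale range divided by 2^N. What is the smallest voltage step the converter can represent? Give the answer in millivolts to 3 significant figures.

2.25 mV

Span: 4.6 V − (-4.6 V) = 9.2 V.
2^12 = 4096 levels.
LSB = 9.2 V / 2^12 = 2.25 mV.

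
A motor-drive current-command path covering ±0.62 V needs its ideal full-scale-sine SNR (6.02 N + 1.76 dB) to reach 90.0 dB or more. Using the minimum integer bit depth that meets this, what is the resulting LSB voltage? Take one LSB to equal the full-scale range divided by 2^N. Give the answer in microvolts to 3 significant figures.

37.8 µV

Full-scale range = 0.62 V − (-0.62 V) = 1.24 V.
Solving 6.02 N ≥ 90.0 − 1.76: N ≥ 14.658. Round up → N = 15.
Step size = 1.24/32768 V = 37.8 µV.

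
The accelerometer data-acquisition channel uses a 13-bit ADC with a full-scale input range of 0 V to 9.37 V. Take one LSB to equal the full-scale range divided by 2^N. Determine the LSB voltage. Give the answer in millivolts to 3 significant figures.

1.14 mV

Span = 9.37 V.
There are 2^13 = 8192 steps.
LSB = 9.37 V ÷ 2^13 = 9.37/8192 V = 1.14 mV.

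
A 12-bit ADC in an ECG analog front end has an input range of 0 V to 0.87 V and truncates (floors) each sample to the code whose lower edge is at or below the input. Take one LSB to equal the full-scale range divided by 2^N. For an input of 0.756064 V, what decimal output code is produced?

3559

Full-scale range = 0.87 V. LSB = 0.87 V / 2^12 ≈ 212.4 µV.
code = ⌊(V_in − V_min)/LSB⌋ = ⌊(V_in − V_min) × 2^12 / range⌋
     = ⌊(0.756064 − (0)) × 4096 / 0.87⌋ = ⌊0.756064 × 4096/0.87⌋
     = ⌊3559.584⌋ = 3559.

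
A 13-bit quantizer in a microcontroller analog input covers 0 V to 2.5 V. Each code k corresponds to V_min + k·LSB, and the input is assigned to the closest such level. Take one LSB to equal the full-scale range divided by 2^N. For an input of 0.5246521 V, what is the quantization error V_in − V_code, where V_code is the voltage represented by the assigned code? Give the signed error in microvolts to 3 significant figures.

Full-scale range = 2.5 V. LSB = 2.5 V / 2^13 ≈ 305.2 µV.
(0.5246521 − (0)) / LSB = 0.5246521 × 8192/2.5 = 1719.1800. Nearest integer: k = 1719.
V_code = V_min + k × range/2^13 = 0 + 1719 × 2.5/8192 = 0.5245971680 V.
V_in − V_code = 0.5246521 − (0.5245971680) = +54.9 µV.

+54.9 µV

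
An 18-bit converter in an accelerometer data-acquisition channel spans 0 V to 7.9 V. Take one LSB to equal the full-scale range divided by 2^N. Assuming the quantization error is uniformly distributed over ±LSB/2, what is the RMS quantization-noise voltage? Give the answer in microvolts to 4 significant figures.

V_FS = 7.9 V.
Step size = 7.9/262144 V = 30.1361 µV.
σ_q = LSB/√12 = 30.1361 µV/3.4641 = 8.700 µV.

8.700 µV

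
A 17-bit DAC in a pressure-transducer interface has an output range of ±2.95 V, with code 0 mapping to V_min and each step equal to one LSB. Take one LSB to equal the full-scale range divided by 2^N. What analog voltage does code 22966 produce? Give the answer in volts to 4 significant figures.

Span: 2.95 V − (-2.95 V) = 5.9 V. LSB = 5.9 V / 2^17.
Output = V_min + (22966/131072) × range = -2.95 + 0.175217 × 5.9 V
      = -2.95 V + 1.03378 V = -1.91622 V.

-1.916 V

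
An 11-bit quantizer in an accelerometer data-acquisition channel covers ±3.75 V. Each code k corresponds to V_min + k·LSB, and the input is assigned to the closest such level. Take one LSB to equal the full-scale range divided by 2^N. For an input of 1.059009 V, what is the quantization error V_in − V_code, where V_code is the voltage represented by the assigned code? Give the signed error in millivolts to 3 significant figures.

+0.659 mV

Range = 3.75 − (-3.75) = 7.5 V. LSB = 7.5 V / 2^11 ≈ 3.662 mV.
(V_in − V_min)/LSB = (1.059009 − (-3.75)) × 2048/7.5 = 1313.1801 → nearest code k = 1313.
V_code = -3.75 + (1313/2048) × 7.5 = 1.058349609 V.
V_in − V_code = 1.059009 − (1.058349609) = +0.659 mV.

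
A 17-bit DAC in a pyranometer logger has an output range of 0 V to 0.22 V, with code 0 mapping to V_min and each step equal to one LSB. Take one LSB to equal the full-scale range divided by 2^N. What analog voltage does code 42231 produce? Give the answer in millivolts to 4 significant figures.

Range is 0.22 V. LSB = 0.22 V / 2^17.
Output = V_min + (42231/131072) × range = 0 + 0.322197 × 0.22 V
      = 0 V + 0.0708833 V = 0.0708833 V.

70.88 mV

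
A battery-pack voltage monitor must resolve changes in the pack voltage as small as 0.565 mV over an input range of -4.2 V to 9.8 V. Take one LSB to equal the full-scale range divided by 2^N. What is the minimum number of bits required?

Span: 9.8 V − (-4.2 V) = 14 V.
Need 2^N ≥ 14 V / 0.565 mV = 24780 → N_min = 15.

15 bits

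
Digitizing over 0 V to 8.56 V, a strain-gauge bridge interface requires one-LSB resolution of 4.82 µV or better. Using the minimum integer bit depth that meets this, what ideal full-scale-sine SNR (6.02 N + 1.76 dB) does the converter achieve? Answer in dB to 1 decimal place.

128.2 dB

Range is 8.56 V.
Required number of levels: 8.56/4.82 µV = 1.7759e6; smallest N with 2^N ≥ that is 21.
SNR = 6.02 × 21 + 1.76 = 128.18 dB.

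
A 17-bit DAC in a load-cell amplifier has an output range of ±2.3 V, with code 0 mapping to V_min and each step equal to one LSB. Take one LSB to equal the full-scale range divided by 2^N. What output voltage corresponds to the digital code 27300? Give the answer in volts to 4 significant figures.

Span: 2.3 V − (-2.3 V) = 4.6 V. LSB = 4.6 V / 2^17.
Output = V_min + (27300/131072) × range = -2.3 + 0.208282 × 4.6 V
      = -2.3 + 0.958099 = -1.34190 V.

-1.342 V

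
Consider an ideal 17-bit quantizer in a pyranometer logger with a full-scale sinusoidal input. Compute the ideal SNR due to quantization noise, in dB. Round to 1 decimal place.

For an ideal N-bit converter with full-scale sine input, SNR = 6.02 N + 1.76 dB. SNR = 6.02 × 17 + 1.76 = 102.34 + 1.76 = 104.10 dB.

104.1 dB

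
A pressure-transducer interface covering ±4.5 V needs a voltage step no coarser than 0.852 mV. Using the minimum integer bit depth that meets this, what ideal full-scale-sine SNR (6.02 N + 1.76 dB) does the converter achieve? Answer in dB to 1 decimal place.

86.0 dB

Full-scale range = 4.5 V − (-4.5 V) = 9 V.
Need 2^N ≥ 9 V / 0.852 mV = 10560 → N_min = 14.
SNR = 6.02 × 14 + 1.76 = 86.04 dB.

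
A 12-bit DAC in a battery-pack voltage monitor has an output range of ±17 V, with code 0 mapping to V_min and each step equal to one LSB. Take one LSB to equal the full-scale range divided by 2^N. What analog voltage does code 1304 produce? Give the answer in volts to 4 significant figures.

-6.176 V

Full-scale range = 17 V − (-17 V) = 34 V. LSB = 34 V / 2^12.
V_out = -17 + 1304 × (34/4096) V
      = -17 + 10.8242 = -6.17578 V.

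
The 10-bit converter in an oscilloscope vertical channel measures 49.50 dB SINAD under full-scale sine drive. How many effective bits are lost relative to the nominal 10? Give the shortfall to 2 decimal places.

2.07 bits

N_eff = (49.50 − 1.76)/6.02 = 7.9302 bits.
Shortfall = 10 − 7.9302 = 2.0698 bits.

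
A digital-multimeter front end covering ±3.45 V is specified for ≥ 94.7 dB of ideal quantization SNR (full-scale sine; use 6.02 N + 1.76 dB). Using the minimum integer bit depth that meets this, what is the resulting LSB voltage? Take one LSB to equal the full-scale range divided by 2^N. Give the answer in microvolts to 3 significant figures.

Span: 3.45 V − (-3.45 V) = 6.9 V.
Required N = ⌈(94.7 − 1.76)/6.02⌉ = ⌈15.439⌉ = 16.
One LSB is 6.9 V / 65536 = 105 µV.

105 µV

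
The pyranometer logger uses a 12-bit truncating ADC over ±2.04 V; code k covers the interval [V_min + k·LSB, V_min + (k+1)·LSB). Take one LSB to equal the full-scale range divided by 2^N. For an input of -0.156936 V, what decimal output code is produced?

1890

The full-scale span is 2.04 − (-2.04) = 4.08 V. LSB = 4.08 V / 2^12 ≈ 0.9961 mV.
(V_in − V_min) × 2^12/range = (-0.156936 − (-2.04)) × 4096/4.08 = 1890.449.
Floor → code = 1890.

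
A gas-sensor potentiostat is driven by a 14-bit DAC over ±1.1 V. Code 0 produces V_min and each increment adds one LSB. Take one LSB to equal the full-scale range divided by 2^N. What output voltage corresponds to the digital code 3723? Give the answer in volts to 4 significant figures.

-0.6001 V

Span: 1.1 V − (-1.1 V) = 2.2 V. LSB = 2.2 V / 2^14.
Output = V_min + (3723/16384) × range = -1.1 + 0.227234 × 2.2 V
      = -1.1 V + 0.499915 V = -0.600085 V.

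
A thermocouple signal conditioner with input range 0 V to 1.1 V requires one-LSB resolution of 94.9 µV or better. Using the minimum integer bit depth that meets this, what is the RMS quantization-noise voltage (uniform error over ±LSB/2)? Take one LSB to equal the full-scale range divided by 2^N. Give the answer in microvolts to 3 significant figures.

V_FS = 1.1 V.
Need 2^N ≥ 1.1 V / 94.9 µV = 11590 → N_min = 14.
Step size = 1.1/16384 V = 67.139 µV.
σ_q = LSB/√12 = 67.139 µV/3.4641 = 19.4 µV.

19.4 µV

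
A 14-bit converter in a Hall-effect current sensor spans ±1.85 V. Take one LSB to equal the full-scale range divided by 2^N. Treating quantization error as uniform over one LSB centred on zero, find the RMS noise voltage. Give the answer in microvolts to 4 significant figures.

Range = 1.85 − (-1.85) = 3.7 V.
LSB = 3.7 V ÷ 2^14 = 3.7/16384 V = 225.830 µV.
V_rms = LSB/√12 = 225.830 µV / √12 = 65.19 µV.

65.19 µV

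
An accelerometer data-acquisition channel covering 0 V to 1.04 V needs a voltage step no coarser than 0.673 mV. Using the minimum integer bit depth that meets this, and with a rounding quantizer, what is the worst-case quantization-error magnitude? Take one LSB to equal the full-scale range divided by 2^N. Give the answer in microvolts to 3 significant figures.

Full-scale range = 1.04 V.
Need 2^N ≥ 1.04 V / 0.673 mV = 1545 → N_min = 11.
Step size = 1.04/2048 V = 0.50781 mV.
Half an LSB is 254 µV.

254 µV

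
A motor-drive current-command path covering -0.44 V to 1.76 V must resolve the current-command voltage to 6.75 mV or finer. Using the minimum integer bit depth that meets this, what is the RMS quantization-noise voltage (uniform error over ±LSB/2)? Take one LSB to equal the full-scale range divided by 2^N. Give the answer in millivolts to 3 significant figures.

1.24 mV

Range = 1.76 − (-0.44) = 2.2 V.
Required number of levels: 2.2/6.75 mV = 325.93; smallest N with 2^N ≥ that is 9.
Step size = 2.2/512 V = 4.2969 mV.
RMS noise = LSB/√12 = 1.24 mV.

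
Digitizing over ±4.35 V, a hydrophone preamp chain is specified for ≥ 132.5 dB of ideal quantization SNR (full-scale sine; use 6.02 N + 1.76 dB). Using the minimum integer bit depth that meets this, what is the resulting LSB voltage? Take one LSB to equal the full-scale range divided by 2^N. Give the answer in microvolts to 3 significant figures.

Range = 4.35 − (-4.35) = 8.7 V.
N ≥ (132.5 − 1.76)/6.02 = 21.718 → N_min = 22.
LSB = 8.7 V / 2^22 = 2.07 µV.

2.07 µV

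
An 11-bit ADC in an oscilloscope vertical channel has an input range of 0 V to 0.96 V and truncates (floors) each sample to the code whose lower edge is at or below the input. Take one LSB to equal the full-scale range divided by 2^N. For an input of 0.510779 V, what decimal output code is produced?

1089

Span = 0.96 V. LSB = 0.96 V / 2^11 ≈ 468.8 µV.
V_in − V_min = 0.510779 − (0) = 0.510779 V.
Divide by LSB: 0.510779 × 2048/0.96 = 1089.6619.
Truncating gives code 1089.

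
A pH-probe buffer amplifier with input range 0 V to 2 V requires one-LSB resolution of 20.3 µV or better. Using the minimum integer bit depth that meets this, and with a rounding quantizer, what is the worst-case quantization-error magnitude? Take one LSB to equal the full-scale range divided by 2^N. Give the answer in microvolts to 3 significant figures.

Span = 2 V.
Levels needed ≥ 2/20.3 µV = 98520. 2^17 = 131072 suffices, so N_min = 17.
One LSB is 2 V / 131072 = 15.259 µV.
Max error for round-to-nearest is LSB/2 = 7.63 µV.

7.63 µV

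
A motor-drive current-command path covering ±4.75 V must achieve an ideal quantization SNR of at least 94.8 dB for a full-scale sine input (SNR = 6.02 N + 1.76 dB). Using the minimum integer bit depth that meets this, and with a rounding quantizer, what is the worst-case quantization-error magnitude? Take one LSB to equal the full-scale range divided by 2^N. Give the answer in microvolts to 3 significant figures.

Span: 4.75 V − (-4.75 V) = 9.5 V.
Solving 6.02 N ≥ 94.8 − 1.76: N ≥ 15.455. Round up → N = 16.
One LSB is 9.5 V / 65536 = 144.96 µV.
Half an LSB is 72.5 µV.

72.5 µV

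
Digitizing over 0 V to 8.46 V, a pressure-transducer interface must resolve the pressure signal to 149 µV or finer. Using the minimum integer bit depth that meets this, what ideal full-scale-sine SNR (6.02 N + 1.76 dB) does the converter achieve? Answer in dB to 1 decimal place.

98.1 dB

Range is 8.46 V.
Levels needed ≥ 8.46/149 µV = 56780. 2^16 = 65536 suffices, so N_min = 16.
6.02(16) + 1.76 = 98.08 dB.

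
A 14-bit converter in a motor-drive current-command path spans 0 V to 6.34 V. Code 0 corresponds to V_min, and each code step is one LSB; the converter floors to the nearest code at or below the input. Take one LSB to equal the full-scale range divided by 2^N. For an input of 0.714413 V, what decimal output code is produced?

Range is 6.34 V. LSB = 6.34 V / 2^14 ≈ 387.0 µV.
(V_in − V_min) × 2^14/range = (0.714413 − (0)) × 16384/6.34 = 1846.205.
Floor → code = 1846.

1846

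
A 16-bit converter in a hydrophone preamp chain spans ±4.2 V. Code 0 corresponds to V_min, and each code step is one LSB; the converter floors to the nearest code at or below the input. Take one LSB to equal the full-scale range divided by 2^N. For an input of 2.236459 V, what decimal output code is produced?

50216

Span: 4.2 V − (-4.2 V) = 8.4 V. LSB = 8.4 V / 2^16 ≈ 128.2 µV.
code = ⌊(V_in − V_min)/LSB⌋ = ⌊(V_in − V_min) × 2^16 / range⌋
     = ⌊(2.236459 − (-4.2)) × 65536 / 8.4⌋ = ⌊6.436459 × 65536/8.4⌋
     = ⌊50216.640⌋ = 50216.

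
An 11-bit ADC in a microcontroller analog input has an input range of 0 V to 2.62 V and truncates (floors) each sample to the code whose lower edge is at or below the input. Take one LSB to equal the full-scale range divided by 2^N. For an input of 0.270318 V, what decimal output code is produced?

Span = 2.62 V. LSB = 2.62 V / 2^11 ≈ 1.279 mV.
V_in − V_min = 0.270318 − (0) = 0.270318 V.
Divide by LSB: 0.270318 × 2048/2.62 = 211.3020.
Truncating gives code 211.

211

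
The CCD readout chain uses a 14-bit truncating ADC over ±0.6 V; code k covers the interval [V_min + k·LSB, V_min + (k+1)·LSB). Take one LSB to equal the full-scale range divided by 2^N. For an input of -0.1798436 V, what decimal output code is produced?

Range = 0.6 − (-0.6) = 1.2 V. LSB = 1.2 V / 2^14 ≈ 73.24 µV.
code = ⌊(V_in − V_min)/LSB⌋ = ⌊(V_in − V_min) × 2^14 / range⌋
     = ⌊(-0.1798436 − (-0.6)) × 16384 / 1.2⌋ = ⌊0.4201564 × 16384/1.2⌋
     = ⌊5736.535⌋ = 5736.

5736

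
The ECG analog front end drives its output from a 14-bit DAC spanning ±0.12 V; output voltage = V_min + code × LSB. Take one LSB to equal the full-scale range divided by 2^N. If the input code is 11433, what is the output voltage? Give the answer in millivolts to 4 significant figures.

Range = 0.12 − (-0.12) = 0.24 V. LSB = 0.24 V / 2^14.
V_out = -0.12 + 11433 × (0.24/16384) V
      = -0.12 V + 0.167476 V = 0.0474756 V.

47.48 mV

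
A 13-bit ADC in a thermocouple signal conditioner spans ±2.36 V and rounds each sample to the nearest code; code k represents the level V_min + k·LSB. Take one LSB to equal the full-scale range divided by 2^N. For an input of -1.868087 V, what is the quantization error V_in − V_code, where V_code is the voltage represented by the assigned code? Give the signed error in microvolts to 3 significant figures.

The full-scale span is 2.36 − (-2.36) = 4.72 V. LSB = 4.72 V / 2^13 ≈ 0.5762 mV.
(-1.868087 − (-2.36)) / LSB = 0.491913 × 8192/4.72 = 853.7609. Nearest integer: k = 854.
V_code = -2.36 + (854/8192) × 4.72 = -1.867949219 V.
V_in − V_code = -1.868087 − (-1.867949219) = −138 µV.

−138 µV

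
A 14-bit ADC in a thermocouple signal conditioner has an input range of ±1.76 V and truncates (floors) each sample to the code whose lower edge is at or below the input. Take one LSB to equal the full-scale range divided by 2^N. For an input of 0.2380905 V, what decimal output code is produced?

The full-scale span is 1.76 − (-1.76) = 3.52 V. LSB = 3.52 V / 2^14 ≈ 214.8 µV.
V_in − V_min = 0.2380905 − (-1.76) = 1.9980905 V.
Divide by LSB: 1.9980905 × 16384/3.52 = 9300.2031.
Truncating gives code 9300.

9300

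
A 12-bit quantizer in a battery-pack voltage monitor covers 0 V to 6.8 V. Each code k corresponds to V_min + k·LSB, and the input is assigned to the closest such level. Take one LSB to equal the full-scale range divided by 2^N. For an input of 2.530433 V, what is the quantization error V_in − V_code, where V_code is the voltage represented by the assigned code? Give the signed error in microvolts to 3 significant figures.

+355 µV

Span = 6.8 V. LSB = 6.8 V / 2^12 ≈ 1.660 mV.
(V_in − V_min)/LSB = (2.530433 − (0)) × 4096/6.8 = 1524.2138 → nearest code k = 1524.
Reconstructed level: 0 + 1524 × 6.8/4096 V = 2.530078125 V.
V_in − V_code = 2.530433 − (2.530078125) = +355 µV.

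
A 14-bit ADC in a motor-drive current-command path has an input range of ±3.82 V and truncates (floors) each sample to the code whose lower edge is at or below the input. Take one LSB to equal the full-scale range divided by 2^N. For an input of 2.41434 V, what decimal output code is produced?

13369

Span: 3.82 V − (-3.82 V) = 7.64 V. LSB = 7.64 V / 2^14 ≈ 466.3 µV.
code = ⌊(V_in − V_min)/LSB⌋ = ⌊(V_in − V_min) × 2^14 / range⌋
     = ⌊(2.41434 − (-3.82)) × 16384 / 7.64⌋ = ⌊6.23434 × 16384/7.64⌋
     = ⌊13369.558⌋ = 13369.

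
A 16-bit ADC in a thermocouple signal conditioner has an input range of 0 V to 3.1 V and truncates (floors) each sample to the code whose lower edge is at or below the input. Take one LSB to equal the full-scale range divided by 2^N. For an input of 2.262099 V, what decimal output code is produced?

Span = 3.1 V. LSB = 3.1 V / 2^16 ≈ 47.30 µV.
code = ⌊(V_in − V_min)/LSB⌋ = ⌊(V_in − V_min) × 2^16 / range⌋
     = ⌊(2.262099 − (0)) × 65536 / 3.1⌋ = ⌊2.262099 × 65536/3.1⌋
     = ⌊47822.232⌋ = 47822.

47822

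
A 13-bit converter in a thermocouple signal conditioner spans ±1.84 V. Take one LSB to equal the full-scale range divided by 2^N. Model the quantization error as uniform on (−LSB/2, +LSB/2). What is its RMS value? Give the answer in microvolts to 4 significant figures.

129.7 µV

Full-scale range = 1.84 V − (-1.84 V) = 3.68 V.
Step size = 3.68/8192 V = 449.219 µV.
σ_q = LSB/√12 = 449.219 µV/3.4641 = 129.7 µV.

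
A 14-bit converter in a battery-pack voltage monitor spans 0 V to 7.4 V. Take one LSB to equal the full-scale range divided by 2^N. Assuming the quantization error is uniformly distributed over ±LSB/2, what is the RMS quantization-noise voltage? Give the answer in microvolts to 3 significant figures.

130 µV

V_FS = 7.4 V.
Step size = 7.4/16384 V = 451.66 µV.
RMS of a uniform error over width LSB is LSB/√12 = 130 µV.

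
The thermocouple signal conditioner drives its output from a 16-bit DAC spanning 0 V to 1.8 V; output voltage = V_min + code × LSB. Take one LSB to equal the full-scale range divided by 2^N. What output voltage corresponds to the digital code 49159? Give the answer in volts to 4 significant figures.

V_FS = 1.8 V. LSB = 1.8 V / 2^16.
V_out = 0 + 49159 × (1.8/65536) V
      = 0 V + 1.35019 V = 1.35019 V.

1.350 V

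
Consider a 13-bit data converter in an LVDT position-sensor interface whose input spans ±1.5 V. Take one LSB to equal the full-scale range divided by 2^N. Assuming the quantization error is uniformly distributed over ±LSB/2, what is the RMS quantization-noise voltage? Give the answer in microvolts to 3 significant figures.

Span: 1.5 V − (-1.5 V) = 3 V.
LSB = 3 V / 2^13 = 366.21 µV.
RMS of a uniform error over width LSB is LSB/√12 = 106 µV.

106 µV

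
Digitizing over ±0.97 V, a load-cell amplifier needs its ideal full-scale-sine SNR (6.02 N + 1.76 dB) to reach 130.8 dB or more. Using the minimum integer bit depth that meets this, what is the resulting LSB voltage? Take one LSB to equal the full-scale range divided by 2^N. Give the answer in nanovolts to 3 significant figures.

463 nV

The full-scale span is 0.97 − (-0.97) = 1.94 V.
6.02 N + 1.76 ≥ 130.8 gives N ≥ 21.435, so the minimum integer is 22.
Step size = 1.94/4194304 V = 463 nV.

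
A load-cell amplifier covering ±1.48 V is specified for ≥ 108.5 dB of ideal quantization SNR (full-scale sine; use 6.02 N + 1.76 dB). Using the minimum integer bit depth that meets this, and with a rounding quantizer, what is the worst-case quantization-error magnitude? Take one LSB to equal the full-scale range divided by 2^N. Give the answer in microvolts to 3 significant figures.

Full-scale range = 1.48 V − (-1.48 V) = 2.96 V.
Required N = ⌈(108.5 − 1.76)/6.02⌉ = ⌈17.731⌉ = 18.
One LSB is 2.96 V / 262144 = 11.292 µV.
|e|_max = LSB/2 = 5.65 µV.

5.65 µV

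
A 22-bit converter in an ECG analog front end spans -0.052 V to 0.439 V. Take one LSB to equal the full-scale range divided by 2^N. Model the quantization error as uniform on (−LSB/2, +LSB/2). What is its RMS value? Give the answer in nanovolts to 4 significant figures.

33.79 nV

Range = 0.439 − (-0.052) = 0.491 V.
Step size = 0.491/4194304 V = 117.064 nV.
σ_q = LSB/√12 = 117.064 nV/3.4641 = 33.79 nV.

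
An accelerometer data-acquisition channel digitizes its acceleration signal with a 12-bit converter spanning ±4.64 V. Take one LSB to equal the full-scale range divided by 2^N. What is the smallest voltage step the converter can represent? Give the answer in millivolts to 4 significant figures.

The full-scale span is 4.64 − (-4.64) = 9.28 V.
2^12 = 4096 levels.
Step size = 9.28/4096 V = 2.266 mV.

2.266 mV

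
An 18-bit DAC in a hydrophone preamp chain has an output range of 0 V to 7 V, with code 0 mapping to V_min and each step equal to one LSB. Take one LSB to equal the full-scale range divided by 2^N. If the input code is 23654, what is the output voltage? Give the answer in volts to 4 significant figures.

0.6316 V

V_FS = 7 V. LSB = 7 V / 2^18.
V_out = 0 + 23654 × (7/262144) V
      = 0 + 0.631630 = 0.631630 V.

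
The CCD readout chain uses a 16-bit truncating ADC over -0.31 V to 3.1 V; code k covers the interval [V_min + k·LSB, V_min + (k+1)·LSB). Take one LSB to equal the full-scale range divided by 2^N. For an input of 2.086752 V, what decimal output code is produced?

46062

Range = 3.1 − (-0.31) = 3.41 V. LSB = 3.41 V / 2^16 ≈ 52.03 µV.
(V_in − V_min) × 2^16/range = (2.086752 − (-0.31)) × 65536/3.41 = 46062.621.
Floor → code = 46062.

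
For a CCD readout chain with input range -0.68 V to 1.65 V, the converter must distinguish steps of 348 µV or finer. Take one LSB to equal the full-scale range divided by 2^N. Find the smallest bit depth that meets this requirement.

Span: 1.65 V − (-0.68 V) = 2.33 V.
Need 2^N ≥ 2.33 V / 348 µV = 6695 → N_min = 13.

13 bits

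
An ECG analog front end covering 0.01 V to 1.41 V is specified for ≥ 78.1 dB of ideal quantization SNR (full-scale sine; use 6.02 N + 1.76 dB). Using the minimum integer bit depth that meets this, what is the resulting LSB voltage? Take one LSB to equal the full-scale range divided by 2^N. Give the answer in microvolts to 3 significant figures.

171 µV

Full-scale range = 1.41 V − (0.01 V) = 1.4 V.
6.02 N + 1.76 ≥ 78.1 gives N ≥ 12.681, so the minimum integer is 13.
LSB = 1.4 V / 2^13 = 171 µV.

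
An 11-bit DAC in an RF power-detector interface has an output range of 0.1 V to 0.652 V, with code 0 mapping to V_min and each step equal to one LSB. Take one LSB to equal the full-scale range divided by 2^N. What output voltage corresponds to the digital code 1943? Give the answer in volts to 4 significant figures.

Span: 0.652 V − (0.1 V) = 0.552 V. LSB = 0.552 V / 2^11.
V_out = V_min + code × LSB = 0.1 V + 1943 × 0.552 V / 2048
      = 0.1 V + 0.523699 V = 0.623699 V.

0.6237 V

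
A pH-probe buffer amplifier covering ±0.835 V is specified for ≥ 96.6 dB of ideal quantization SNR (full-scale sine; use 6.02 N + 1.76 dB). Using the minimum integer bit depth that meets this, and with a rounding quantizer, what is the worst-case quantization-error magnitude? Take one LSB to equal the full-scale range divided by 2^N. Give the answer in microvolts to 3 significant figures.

12.7 µV

Span: 0.835 V − (-0.835 V) = 1.67 V.
6.02 N + 1.76 ≥ 96.6 gives N ≥ 15.754, so the minimum integer is 16.
LSB = 1.67 V ÷ 2^16 = 1.67/65536 V = 25.482 µV.
|e|_max = LSB/2 = 12.7 µV.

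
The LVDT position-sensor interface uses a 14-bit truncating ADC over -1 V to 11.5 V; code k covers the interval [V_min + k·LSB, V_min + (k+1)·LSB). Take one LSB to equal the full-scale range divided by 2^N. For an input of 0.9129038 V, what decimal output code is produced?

Range = 11.5 − (-1) = 12.5 V. LSB = 12.5 V / 2^14 ≈ 0.7629 mV.
code = ⌊(V_in − V_min)/LSB⌋ = ⌊(V_in − V_min) × 2^14 / range⌋
     = ⌊(0.9129038 − (-1)) × 16384 / 12.5⌋ = ⌊1.9129038 × 16384/12.5⌋
     = ⌊2507.281⌋ = 2507.

2507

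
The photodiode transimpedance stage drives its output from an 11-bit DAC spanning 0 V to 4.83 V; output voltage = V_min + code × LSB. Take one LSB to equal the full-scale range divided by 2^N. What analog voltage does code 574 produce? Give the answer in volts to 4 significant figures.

Range is 4.83 V. LSB = 4.83 V / 2^11.
Output = V_min + (574/2048) × range = 0 + 0.280273 × 4.83 V
      = 0 + 1.35372 = 1.35372 V.

1.354 V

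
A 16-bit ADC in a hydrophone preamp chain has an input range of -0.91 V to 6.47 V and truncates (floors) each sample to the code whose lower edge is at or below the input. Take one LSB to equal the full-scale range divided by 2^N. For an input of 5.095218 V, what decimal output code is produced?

53327

The full-scale span is 6.47 − (-0.91) = 7.38 V. LSB = 7.38 V / 2^16 ≈ 112.6 µV.
(V_in − V_min) × 2^16/range = (5.095218 − (-0.91)) × 65536/7.38 = 53327.638.
Floor → code = 53327.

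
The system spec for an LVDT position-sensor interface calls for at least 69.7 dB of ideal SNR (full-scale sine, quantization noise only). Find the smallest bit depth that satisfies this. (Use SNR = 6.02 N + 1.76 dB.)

12 bits

Solving 6.02 N ≥ 69.7 − 1.76: N ≥ 11.286. Round up → N = 12.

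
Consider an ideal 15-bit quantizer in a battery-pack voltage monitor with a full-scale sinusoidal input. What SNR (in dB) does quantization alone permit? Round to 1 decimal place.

92.1 dB

SNR = 6.02·15 + 1.76 = 92.06 dB.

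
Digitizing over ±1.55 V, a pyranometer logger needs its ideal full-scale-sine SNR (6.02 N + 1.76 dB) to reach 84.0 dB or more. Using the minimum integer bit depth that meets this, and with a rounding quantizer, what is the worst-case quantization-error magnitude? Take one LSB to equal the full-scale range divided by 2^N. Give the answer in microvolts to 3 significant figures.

94.6 µV

Span: 1.55 V − (-1.55 V) = 3.1 V.
Solving 6.02 N ≥ 84.0 − 1.76: N ≥ 13.661. Round up → N = 14.
LSB = 3.1 V ÷ 2^14 = 3.1/16384 V = 189.21 µV.
|e|_max = LSB/2 = 94.6 µV.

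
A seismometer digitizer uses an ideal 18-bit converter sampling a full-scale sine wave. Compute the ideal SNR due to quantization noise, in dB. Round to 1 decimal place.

SNR = 6.02·18 + 1.76 = 110.12 dB.

110.1 dB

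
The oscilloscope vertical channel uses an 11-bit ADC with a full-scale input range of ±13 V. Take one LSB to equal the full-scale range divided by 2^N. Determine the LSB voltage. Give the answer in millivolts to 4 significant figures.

Range = 13 − (-13) = 26 V.
There are 2^11 = 2048 steps.
One LSB is 26 V / 2048 = 12.70 mV.

12.70 mV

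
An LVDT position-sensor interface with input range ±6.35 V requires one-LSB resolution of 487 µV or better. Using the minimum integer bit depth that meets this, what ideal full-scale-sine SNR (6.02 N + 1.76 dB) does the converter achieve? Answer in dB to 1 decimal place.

Full-scale range = 6.35 V − (-6.35 V) = 12.7 V.
Levels needed ≥ 12.7/487 µV = 26080. 2^15 = 32768 suffices, so N_min = 15.
6.02(15) + 1.76 = 92.06 dB.

92.1 dB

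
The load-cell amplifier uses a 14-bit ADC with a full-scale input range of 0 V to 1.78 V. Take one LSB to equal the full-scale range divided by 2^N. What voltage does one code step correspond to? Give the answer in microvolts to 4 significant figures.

108.6 µV

Span = 1.78 V.
Number of codes = 2^14 = 16384.
LSB = 1.78 V / 2^14 = 108.6 µV.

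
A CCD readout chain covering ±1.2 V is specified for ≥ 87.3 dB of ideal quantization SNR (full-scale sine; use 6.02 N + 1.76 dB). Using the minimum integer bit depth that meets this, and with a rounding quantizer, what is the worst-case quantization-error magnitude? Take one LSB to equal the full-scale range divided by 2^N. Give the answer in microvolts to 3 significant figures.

36.6 µV

Span: 1.2 V − (-1.2 V) = 2.4 V.
N ≥ (87.3 − 1.76)/6.02 = 14.209 → N_min = 15.
One LSB is 2.4 V / 32768 = 73.242 µV.
Half an LSB is 36.6 µV.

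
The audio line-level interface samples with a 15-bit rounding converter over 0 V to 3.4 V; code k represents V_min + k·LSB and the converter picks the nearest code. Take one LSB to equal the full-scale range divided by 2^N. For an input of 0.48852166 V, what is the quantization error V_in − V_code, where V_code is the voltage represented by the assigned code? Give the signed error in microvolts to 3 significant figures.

+20.7 µV

Full-scale range = 3.4 V. LSB = 3.4 V / 2^15 ≈ 103.8 µV.
(V_in − V_min)/LSB = (0.48852166 − (0)) × 32768/3.4 = 4708.1993 → nearest code k = 4708.
Reconstructed level: 0 + 4708 × 3.4/32768 V = 0.48850097656 V.
V_in − V_code = 0.48852166 − (0.48850097656) = +20.7 µV.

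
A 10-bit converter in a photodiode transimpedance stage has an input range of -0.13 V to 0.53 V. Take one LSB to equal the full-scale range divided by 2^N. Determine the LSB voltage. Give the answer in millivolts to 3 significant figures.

0.645 mV

Span: 0.53 V − (-0.13 V) = 0.66 V.
Number of codes = 2^10 = 1024.
LSB = 0.66 V / 2^10 = 0.645 mV.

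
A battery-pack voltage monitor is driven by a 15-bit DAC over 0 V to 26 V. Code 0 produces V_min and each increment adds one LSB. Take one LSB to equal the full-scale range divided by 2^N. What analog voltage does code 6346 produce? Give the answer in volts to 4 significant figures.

5.035 V

Full-scale range = 26 V. LSB = 26 V / 2^15.
V_out = 0 + 6346 × (26/32768) V
      = 0 + 5.03528 = 5.03528 V.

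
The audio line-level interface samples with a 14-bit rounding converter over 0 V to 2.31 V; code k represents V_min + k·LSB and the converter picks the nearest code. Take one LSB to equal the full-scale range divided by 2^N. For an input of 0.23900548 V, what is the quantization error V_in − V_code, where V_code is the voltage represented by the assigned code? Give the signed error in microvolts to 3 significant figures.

+25.4 µV

Range is 2.31 V. LSB = 2.31 V / 2^14 ≈ 141.0 µV.
Position in LSBs: (0.23900548 − (0)) × 16384/2.31 = 1695.1800; rounding gives k = 1695.
V_code = 0 + (1695/16384) × 2.31 = 0.23898010254 V.
Error = V_in − V_code = 0.23900548 − (0.23898010254) = +25.4 µV.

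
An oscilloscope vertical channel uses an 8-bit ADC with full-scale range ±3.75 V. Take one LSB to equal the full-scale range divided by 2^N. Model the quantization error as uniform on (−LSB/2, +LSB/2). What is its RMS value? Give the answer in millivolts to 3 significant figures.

Full-scale range = 3.75 V − (-3.75 V) = 7.5 V.
LSB = 7.5 V ÷ 2^8 = 7.5/256 V = 29.297 mV.
σ_q = LSB/√12 = 29.297 mV/3.4641 = 8.46 mV.

8.46 mV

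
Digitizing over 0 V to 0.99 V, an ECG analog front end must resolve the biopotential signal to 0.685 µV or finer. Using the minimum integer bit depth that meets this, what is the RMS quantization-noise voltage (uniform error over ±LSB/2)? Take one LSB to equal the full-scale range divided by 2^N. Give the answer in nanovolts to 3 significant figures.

136 nV

V_FS = 0.99 V.
Need 2^N ≥ 0.99 V / 0.685 µV = 1.445e6 → N_min = 21.
Step size = 0.99/2097152 V = 472.07 nV.
V_rms = LSB/√12 = 136 nV.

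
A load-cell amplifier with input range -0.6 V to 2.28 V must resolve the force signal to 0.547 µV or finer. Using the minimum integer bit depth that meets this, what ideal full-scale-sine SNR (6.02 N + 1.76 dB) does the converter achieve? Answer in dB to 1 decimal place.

140.2 dB

The full-scale span is 2.28 − (-0.6) = 2.88 V.
Need 2^N ≥ 2.88 V / 0.547 µV = 5.265e6 → N_min = 23.
6.02(23) + 1.76 = 140.22 dB.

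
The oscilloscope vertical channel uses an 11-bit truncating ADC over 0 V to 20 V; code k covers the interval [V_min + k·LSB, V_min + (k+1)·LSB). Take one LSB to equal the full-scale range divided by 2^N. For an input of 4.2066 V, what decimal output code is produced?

Full-scale range = 20 V. LSB = 20 V / 2^11 ≈ 9.766 mV.
code = ⌊(V_in − V_min)/LSB⌋ = ⌊(V_in − V_min) × 2^11 / range⌋
     = ⌊(4.2066 − (0)) × 2048 / 20⌋ = ⌊4.2066 × 2048/20⌋
     = ⌊430.756⌋ = 430.

430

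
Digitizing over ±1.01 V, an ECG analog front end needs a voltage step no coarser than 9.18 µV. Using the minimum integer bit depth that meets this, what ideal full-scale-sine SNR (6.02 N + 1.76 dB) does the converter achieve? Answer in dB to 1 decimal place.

110.1 dB

Full-scale range = 1.01 V − (-1.01 V) = 2.02 V.
Levels needed ≥ 2.02/9.18 µV = 220000. 2^18 = 262144 suffices, so N_min = 18.
6.02(18) + 1.76 = 110.12 dB.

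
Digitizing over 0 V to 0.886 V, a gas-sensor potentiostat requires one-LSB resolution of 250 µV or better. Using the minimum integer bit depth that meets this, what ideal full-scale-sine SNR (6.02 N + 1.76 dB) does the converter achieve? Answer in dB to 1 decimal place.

Span = 0.886 V.
0.886 V / 250 µV = 3544. Since 2^11 = 2048 and 2^12 = 4096, N = 12.
Ideal SNR at N = 12: 6.02·12 + 1.76 = 74.0 dB.

74.0 dB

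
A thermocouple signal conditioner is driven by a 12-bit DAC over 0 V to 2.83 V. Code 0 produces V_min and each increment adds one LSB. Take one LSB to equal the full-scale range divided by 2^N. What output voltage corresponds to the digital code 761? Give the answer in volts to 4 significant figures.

0.5258 V

V_FS = 2.83 V. LSB = 2.83 V / 2^12.
V_out = V_min + code × LSB = 0 V + 761 × 2.83 V / 4096
      = 0 V + 0.525789 V = 0.525789 V.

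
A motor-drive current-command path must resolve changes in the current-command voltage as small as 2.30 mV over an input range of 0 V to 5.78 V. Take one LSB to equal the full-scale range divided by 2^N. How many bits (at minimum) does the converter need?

Full-scale range = 5.78 V.
Levels needed ≥ 5.78/2.30 mV = 2513. 2^12 = 4096 suffices, so N_min = 12.

12 bits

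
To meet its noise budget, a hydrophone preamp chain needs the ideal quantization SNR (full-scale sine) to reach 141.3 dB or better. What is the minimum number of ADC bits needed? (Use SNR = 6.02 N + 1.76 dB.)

24 bits

6.02 N + 1.76 ≥ 141.3 gives N ≥ 23.179, so the minimum integer is 24.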